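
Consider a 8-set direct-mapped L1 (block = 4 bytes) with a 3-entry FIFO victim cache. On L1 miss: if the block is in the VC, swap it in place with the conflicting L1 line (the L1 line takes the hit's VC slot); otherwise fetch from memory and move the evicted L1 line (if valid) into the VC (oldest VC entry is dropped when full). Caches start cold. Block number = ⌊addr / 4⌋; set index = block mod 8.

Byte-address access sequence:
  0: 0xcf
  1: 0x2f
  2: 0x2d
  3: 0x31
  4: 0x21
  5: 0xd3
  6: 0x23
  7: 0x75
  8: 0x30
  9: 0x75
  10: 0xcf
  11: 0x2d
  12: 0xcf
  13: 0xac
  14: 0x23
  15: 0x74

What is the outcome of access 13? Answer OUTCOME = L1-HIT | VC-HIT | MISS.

  [0] addr=0xcf blk=51 s=3: MISS | VC []
  [1] addr=0x2f blk=11 s=3: MISS | VC [51]
  [2] addr=0x2d blk=11 s=3: L1-HIT | VC [51]
  [3] addr=0x31 blk=12 s=4: MISS | VC [51]
  [4] addr=0x21 blk=8 s=0: MISS | VC [51]
  [5] addr=0xd3 blk=52 s=4: MISS | VC [51, 12]
  [6] addr=0x23 blk=8 s=0: L1-HIT | VC [51, 12]
  [7] addr=0x75 blk=29 s=5: MISS | VC [51, 12]
  [8] addr=0x30 blk=12 s=4: VC-HIT | VC [51, 52]
  [9] addr=0x75 blk=29 s=5: L1-HIT | VC [51, 52]
  [10] addr=0xcf blk=51 s=3: VC-HIT | VC [11, 52]
  [11] addr=0x2d blk=11 s=3: VC-HIT | VC [51, 52]
  [12] addr=0xcf blk=51 s=3: VC-HIT | VC [11, 52]
  [13] addr=0xac blk=43 s=3: MISS | VC [11, 52, 51]
  [14] addr=0x23 blk=8 s=0: L1-HIT | VC [11, 52, 51]
  [15] addr=0x74 blk=29 s=5: L1-HIT | VC [11, 52, 51]

OUTCOME = MISS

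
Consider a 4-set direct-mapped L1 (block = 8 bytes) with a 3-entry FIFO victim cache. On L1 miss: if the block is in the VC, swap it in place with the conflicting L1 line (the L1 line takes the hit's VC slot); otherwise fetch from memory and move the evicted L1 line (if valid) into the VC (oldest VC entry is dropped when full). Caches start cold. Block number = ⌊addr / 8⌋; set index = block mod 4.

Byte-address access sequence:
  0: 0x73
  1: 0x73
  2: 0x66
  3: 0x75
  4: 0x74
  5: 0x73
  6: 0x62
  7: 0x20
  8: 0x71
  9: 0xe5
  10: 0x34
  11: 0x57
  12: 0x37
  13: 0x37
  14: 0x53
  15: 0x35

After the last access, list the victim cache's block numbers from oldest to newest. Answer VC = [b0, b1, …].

VC = [4, 14, 10]

  [0] addr=0x73 blk=14 s=2: MISS | VC []
  [1] addr=0x73 blk=14 s=2: L1-HIT | VC []
  [2] addr=0x66 blk=12 s=0: MISS | VC []
  [3] addr=0x75 blk=14 s=2: L1-HIT | VC []
  [4] addr=0x74 blk=14 s=2: L1-HIT | VC []
  [5] addr=0x73 blk=14 s=2: L1-HIT | VC []
  [6] addr=0x62 blk=12 s=0: L1-HIT | VC []
  [7] addr=0x20 blk=4 s=0: MISS | VC [12]
  [8] addr=0x71 blk=14 s=2: L1-HIT | VC [12]
  [9] addr=0xe5 blk=28 s=0: MISS | VC [12, 4]
  [10] addr=0x34 blk=6 s=2: MISS | VC [12, 4, 14]
  [11] addr=0x57 blk=10 s=2: MISS | VC [4, 14, 6]
  [12] addr=0x37 blk=6 s=2: VC-HIT | VC [4, 14, 10]
  [13] addr=0x37 blk=6 s=2: L1-HIT | VC [4, 14, 10]
  [14] addr=0x53 blk=10 s=2: VC-HIT | VC [4, 14, 6]
  [15] addr=0x35 blk=6 s=2: VC-HIT | VC [4, 14, 10]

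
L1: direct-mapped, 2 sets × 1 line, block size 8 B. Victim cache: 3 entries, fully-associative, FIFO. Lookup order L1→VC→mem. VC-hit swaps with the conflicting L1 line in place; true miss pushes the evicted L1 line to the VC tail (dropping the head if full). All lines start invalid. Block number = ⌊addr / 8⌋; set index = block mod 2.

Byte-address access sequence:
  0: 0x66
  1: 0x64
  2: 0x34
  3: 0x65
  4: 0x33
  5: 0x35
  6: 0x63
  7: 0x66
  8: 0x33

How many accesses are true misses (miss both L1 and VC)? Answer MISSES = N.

MISSES = 2

  [0] addr=0x66 blk=12 s=0: MISS | VC []
  [1] addr=0x64 blk=12 s=0: L1-HIT | VC []
  [2] addr=0x34 blk=6 s=0: MISS | VC [12]
  [3] addr=0x65 blk=12 s=0: VC-HIT | VC [6]
  [4] addr=0x33 blk=6 s=0: VC-HIT | VC [12]
  [5] addr=0x35 blk=6 s=0: L1-HIT | VC [12]
  [6] addr=0x63 blk=12 s=0: VC-HIT | VC [6]
  [7] addr=0x66 blk=12 s=0: L1-HIT | VC [6]
  [8] addr=0x33 blk=6 s=0: VC-HIT | VC [12]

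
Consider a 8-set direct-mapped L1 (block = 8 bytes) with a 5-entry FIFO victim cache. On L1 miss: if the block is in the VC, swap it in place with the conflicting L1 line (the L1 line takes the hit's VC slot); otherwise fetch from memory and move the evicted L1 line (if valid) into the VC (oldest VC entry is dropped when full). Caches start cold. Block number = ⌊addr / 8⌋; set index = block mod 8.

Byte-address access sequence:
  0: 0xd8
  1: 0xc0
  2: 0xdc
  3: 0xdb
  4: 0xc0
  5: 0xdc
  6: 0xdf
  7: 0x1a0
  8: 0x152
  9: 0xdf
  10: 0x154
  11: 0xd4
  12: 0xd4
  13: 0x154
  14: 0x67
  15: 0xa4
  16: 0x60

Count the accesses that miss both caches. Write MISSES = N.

MISSES = 7

0: 0xd8 (blk 27, set 3) → MISS  vc=[]
1: 0xc0 (blk 24, set 0) → MISS  vc=[]
2: 0xdc (blk 27, set 3) → L1-HIT  vc=[]
3: 0xdb (blk 27, set 3) → L1-HIT  vc=[]
4: 0xc0 (blk 24, set 0) → L1-HIT  vc=[]
5: 0xdc (blk 27, set 3) → L1-HIT  vc=[]
6: 0xdf (blk 27, set 3) → L1-HIT  vc=[]
7: 0x1a0 (blk 52, set 4) → MISS  vc=[]
8: 0x152 (blk 42, set 2) → MISS  vc=[]
9: 0xdf (blk 27, set 3) → L1-HIT  vc=[]
10: 0x154 (blk 42, set 2) → L1-HIT  vc=[]
11: 0xd4 (blk 26, set 2) → MISS  vc=[42]
12: 0xd4 (blk 26, set 2) → L1-HIT  vc=[42]
13: 0x154 (blk 42, set 2) → VC-HIT  vc=[26]
14: 0x67 (blk 12, set 4) → MISS  vc=[26, 52]
15: 0xa4 (blk 20, set 4) → MISS  vc=[26, 52, 12]
16: 0x60 (blk 12, set 4) → VC-HIT  vc=[26, 52, 20]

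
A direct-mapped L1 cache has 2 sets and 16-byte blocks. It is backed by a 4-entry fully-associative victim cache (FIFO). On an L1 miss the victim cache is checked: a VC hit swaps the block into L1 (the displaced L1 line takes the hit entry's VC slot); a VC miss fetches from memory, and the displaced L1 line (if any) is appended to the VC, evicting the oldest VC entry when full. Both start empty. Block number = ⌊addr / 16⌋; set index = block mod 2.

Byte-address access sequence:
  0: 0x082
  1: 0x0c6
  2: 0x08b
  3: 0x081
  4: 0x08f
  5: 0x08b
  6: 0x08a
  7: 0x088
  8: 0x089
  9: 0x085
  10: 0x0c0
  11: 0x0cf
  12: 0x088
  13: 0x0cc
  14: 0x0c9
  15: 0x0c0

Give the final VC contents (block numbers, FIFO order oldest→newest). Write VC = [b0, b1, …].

VC = [8]

  [0] addr=0x82 blk=8 s=0: MISS | VC []
  [1] addr=0xc6 blk=12 s=0: MISS | VC [8]
  [2] addr=0x8b blk=8 s=0: VC-HIT | VC [12]
  [3] addr=0x81 blk=8 s=0: L1-HIT | VC [12]
  [4] addr=0x8f blk=8 s=0: L1-HIT | VC [12]
  [5] addr=0x8b blk=8 s=0: L1-HIT | VC [12]
  [6] addr=0x8a blk=8 s=0: L1-HIT | VC [12]
  [7] addr=0x88 blk=8 s=0: L1-HIT | VC [12]
  [8] addr=0x89 blk=8 s=0: L1-HIT | VC [12]
  [9] addr=0x85 blk=8 s=0: L1-HIT | VC [12]
  [10] addr=0xc0 blk=12 s=0: VC-HIT | VC [8]
  [11] addr=0xcf blk=12 s=0: L1-HIT | VC [8]
  [12] addr=0x88 blk=8 s=0: VC-HIT | VC [12]
  [13] addr=0xcc blk=12 s=0: VC-HIT | VC [8]
  [14] addr=0xc9 blk=12 s=0: L1-HIT | VC [8]
  [15] addr=0xc0 blk=12 s=0: L1-HIT | VC [8]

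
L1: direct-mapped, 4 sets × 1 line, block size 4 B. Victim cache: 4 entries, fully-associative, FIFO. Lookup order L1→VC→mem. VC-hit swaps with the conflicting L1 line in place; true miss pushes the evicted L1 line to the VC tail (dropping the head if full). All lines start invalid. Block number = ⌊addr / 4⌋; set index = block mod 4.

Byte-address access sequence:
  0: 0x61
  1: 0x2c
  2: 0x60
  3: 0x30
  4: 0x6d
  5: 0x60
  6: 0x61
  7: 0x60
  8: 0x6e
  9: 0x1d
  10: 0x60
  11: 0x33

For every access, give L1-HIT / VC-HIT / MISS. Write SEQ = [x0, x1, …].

  [0] addr=0x61 blk=24 s=0: MISS | VC []
  [1] addr=0x2c blk=11 s=3: MISS | VC []
  [2] addr=0x60 blk=24 s=0: L1-HIT | VC []
  [3] addr=0x30 blk=12 s=0: MISS | VC [24]
  [4] addr=0x6d blk=27 s=3: MISS | VC [24, 11]
  [5] addr=0x60 blk=24 s=0: VC-HIT | VC [12, 11]
  [6] addr=0x61 blk=24 s=0: L1-HIT | VC [12, 11]
  [7] addr=0x60 blk=24 s=0: L1-HIT | VC [12, 11]
  [8] addr=0x6e blk=27 s=3: L1-HIT | VC [12, 11]
  [9] addr=0x1d blk=7 s=3: MISS | VC [12, 11, 27]
  [10] addr=0x60 blk=24 s=0: L1-HIT | VC [12, 11, 27]
  [11] addr=0x33 blk=12 s=0: VC-HIT | VC [24, 11, 27]

SEQ = [MISS, MISS, L1-HIT, MISS, MISS, VC-HIT, L1-HIT, L1-HIT, L1-HIT, MISS, L1-HIT, VC-HIT]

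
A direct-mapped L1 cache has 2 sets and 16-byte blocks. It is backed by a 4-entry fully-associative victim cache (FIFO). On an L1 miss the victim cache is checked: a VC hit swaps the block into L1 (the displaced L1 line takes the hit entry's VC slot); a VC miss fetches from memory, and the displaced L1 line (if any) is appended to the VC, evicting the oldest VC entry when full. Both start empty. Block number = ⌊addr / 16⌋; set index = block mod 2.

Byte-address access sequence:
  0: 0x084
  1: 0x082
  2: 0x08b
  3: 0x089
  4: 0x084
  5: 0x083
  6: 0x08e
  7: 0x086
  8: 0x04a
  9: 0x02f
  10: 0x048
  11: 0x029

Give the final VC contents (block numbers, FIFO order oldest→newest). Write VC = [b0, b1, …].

0: 0x84 (blk 8, set 0) → MISS  vc=[]
1: 0x82 (blk 8, set 0) → L1-HIT  vc=[]
2: 0x8b (blk 8, set 0) → L1-HIT  vc=[]
3: 0x89 (blk 8, set 0) → L1-HIT  vc=[]
4: 0x84 (blk 8, set 0) → L1-HIT  vc=[]
5: 0x83 (blk 8, set 0) → L1-HIT  vc=[]
6: 0x8e (blk 8, set 0) → L1-HIT  vc=[]
7: 0x86 (blk 8, set 0) → L1-HIT  vc=[]
8: 0x4a (blk 4, set 0) → MISS  vc=[8]
9: 0x2f (blk 2, set 0) → MISS  vc=[8, 4]
10: 0x48 (blk 4, set 0) → VC-HIT  vc=[8, 2]
11: 0x29 (blk 2, set 0) → VC-HIT  vc=[8, 4]

VC = [8, 4]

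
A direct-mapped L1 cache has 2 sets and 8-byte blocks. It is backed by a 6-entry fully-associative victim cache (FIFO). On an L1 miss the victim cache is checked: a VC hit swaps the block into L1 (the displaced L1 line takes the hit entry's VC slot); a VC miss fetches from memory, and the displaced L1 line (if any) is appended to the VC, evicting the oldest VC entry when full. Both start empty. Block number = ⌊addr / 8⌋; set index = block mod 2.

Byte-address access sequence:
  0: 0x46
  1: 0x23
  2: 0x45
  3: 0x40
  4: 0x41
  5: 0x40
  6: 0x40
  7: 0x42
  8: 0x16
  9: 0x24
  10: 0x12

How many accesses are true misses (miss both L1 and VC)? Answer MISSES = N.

MISSES = 3

0: 0x46 (blk 8, set 0) → MISS  vc=[]
1: 0x23 (blk 4, set 0) → MISS  vc=[8]
2: 0x45 (blk 8, set 0) → VC-HIT  vc=[4]
3: 0x40 (blk 8, set 0) → L1-HIT  vc=[4]
4: 0x41 (blk 8, set 0) → L1-HIT  vc=[4]
5: 0x40 (blk 8, set 0) → L1-HIT  vc=[4]
6: 0x40 (blk 8, set 0) → L1-HIT  vc=[4]
7: 0x42 (blk 8, set 0) → L1-HIT  vc=[4]
8: 0x16 (blk 2, set 0) → MISS  vc=[4, 8]
9: 0x24 (blk 4, set 0) → VC-HIT  vc=[2, 8]
10: 0x12 (blk 2, set 0) → VC-HIT  vc=[4, 8]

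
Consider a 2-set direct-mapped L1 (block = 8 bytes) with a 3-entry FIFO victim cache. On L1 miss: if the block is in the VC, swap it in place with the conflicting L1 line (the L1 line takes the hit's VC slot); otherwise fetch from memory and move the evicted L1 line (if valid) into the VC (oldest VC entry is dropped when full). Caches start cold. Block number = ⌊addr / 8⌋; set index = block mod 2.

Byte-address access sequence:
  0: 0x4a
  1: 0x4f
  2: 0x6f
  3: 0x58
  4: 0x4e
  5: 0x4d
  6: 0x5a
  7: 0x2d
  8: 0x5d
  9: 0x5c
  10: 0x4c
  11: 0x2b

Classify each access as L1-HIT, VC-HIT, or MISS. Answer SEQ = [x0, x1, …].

SEQ = [MISS, L1-HIT, MISS, MISS, VC-HIT, L1-HIT, VC-HIT, MISS, VC-HIT, L1-HIT, VC-HIT, VC-HIT]

  [0] addr=0x4a blk=9 s=1: MISS | VC []
  [1] addr=0x4f blk=9 s=1: L1-HIT | VC []
  [2] addr=0x6f blk=13 s=1: MISS | VC [9]
  [3] addr=0x58 blk=11 s=1: MISS | VC [9, 13]
  [4] addr=0x4e blk=9 s=1: VC-HIT | VC [11, 13]
  [5] addr=0x4d blk=9 s=1: L1-HIT | VC [11, 13]
  [6] addr=0x5a blk=11 s=1: VC-HIT | VC [9, 13]
  [7] addr=0x2d blk=5 s=1: MISS | VC [9, 13, 11]
  [8] addr=0x5d blk=11 s=1: VC-HIT | VC [9, 13, 5]
  [9] addr=0x5c blk=11 s=1: L1-HIT | VC [9, 13, 5]
  [10] addr=0x4c blk=9 s=1: VC-HIT | VC [11, 13, 5]
  [11] addr=0x2b blk=5 s=1: VC-HIT | VC [11, 13, 9]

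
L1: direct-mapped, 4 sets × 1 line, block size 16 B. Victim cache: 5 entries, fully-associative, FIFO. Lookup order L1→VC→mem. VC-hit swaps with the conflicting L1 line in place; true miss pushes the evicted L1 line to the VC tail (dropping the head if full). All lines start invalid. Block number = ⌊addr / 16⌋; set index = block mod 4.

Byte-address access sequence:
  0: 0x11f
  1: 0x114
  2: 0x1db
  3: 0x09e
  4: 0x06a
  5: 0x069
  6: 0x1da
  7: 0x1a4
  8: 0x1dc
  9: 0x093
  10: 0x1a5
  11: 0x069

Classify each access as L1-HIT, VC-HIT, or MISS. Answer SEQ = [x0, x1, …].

#0 0x11f→b17/s1 MISS; vc=[]
#1 0x114→b17/s1 L1-HIT; vc=[]
#2 0x1db→b29/s1 MISS; vc=[17]
#3 0x9e→b9/s1 MISS; vc=[17,29]
#4 0x6a→b6/s2 MISS; vc=[17,29]
#5 0x69→b6/s2 L1-HIT; vc=[17,29]
#6 0x1da→b29/s1 VC-HIT; vc=[17,9]
#7 0x1a4→b26/s2 MISS; vc=[17,9,6]
#8 0x1dc→b29/s1 L1-HIT; vc=[17,9,6]
#9 0x93→b9/s1 VC-HIT; vc=[17,29,6]
#10 0x1a5→b26/s2 L1-HIT; vc=[17,29,6]
#11 0x69→b6/s2 VC-HIT; vc=[17,29,26]

SEQ = [MISS, L1-HIT, MISS, MISS, MISS, L1-HIT, VC-HIT, MISS, L1-HIT, VC-HIT, L1-HIT, VC-HIT]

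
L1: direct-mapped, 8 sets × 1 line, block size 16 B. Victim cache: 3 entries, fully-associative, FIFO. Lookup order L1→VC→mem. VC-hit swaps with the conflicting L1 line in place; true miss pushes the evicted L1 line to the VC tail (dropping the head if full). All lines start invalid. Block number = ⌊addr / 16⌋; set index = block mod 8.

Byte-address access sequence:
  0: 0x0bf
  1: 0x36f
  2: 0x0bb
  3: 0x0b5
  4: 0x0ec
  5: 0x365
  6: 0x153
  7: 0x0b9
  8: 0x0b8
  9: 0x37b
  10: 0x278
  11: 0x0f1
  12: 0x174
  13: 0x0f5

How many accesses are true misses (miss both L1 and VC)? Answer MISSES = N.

0: 0xbf (blk 11, set 3) → MISS  vc=[]
1: 0x36f (blk 54, set 6) → MISS  vc=[]
2: 0xbb (blk 11, set 3) → L1-HIT  vc=[]
3: 0xb5 (blk 11, set 3) → L1-HIT  vc=[]
4: 0xec (blk 14, set 6) → MISS  vc=[54]
5: 0x365 (blk 54, set 6) → VC-HIT  vc=[14]
6: 0x153 (blk 21, set 5) → MISS  vc=[14]
7: 0xb9 (blk 11, set 3) → L1-HIT  vc=[14]
8: 0xb8 (blk 11, set 3) → L1-HIT  vc=[14]
9: 0x37b (blk 55, set 7) → MISS  vc=[14]
10: 0x278 (blk 39, set 7) → MISS  vc=[14, 55]
11: 0xf1 (blk 15, set 7) → MISS  vc=[14, 55, 39]
12: 0x174 (blk 23, set 7) → MISS  vc=[55, 39, 15]
13: 0xf5 (blk 15, set 7) → VC-HIT  vc=[55, 39, 23]

MISSES = 8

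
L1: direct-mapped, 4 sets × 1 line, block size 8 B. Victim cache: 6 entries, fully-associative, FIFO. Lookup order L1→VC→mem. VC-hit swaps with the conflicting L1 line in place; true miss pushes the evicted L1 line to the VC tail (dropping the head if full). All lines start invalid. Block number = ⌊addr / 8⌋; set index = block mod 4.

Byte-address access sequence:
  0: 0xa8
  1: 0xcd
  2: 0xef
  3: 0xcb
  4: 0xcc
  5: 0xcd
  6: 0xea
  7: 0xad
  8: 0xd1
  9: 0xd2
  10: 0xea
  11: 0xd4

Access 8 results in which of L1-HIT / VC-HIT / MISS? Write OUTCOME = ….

OUTCOME = MISS

  [0] addr=0xa8 blk=21 s=1: MISS | VC []
  [1] addr=0xcd blk=25 s=1: MISS | VC [21]
  [2] addr=0xef blk=29 s=1: MISS | VC [21, 25]
  [3] addr=0xcb blk=25 s=1: VC-HIT | VC [21, 29]
  [4] addr=0xcc blk=25 s=1: L1-HIT | VC [21, 29]
  [5] addr=0xcd blk=25 s=1: L1-HIT | VC [21, 29]
  [6] addr=0xea blk=29 s=1: VC-HIT | VC [21, 25]
  [7] addr=0xad blk=21 s=1: VC-HIT | VC [29, 25]
  [8] addr=0xd1 blk=26 s=2: MISS | VC [29, 25]
  [9] addr=0xd2 blk=26 s=2: L1-HIT | VC [29, 25]
  [10] addr=0xea blk=29 s=1: VC-HIT | VC [21, 25]
  [11] addr=0xd4 blk=26 s=2: L1-HIT | VC [21, 25]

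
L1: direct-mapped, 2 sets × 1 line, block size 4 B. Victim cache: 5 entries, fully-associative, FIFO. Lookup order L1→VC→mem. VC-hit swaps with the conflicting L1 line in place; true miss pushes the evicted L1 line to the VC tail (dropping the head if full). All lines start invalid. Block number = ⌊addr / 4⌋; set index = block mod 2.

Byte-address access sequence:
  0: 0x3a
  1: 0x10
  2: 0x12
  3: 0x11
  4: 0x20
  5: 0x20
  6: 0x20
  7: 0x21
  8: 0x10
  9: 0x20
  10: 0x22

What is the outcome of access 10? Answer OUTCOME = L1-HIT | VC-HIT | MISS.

OUTCOME = L1-HIT

0: 0x3a (blk 14, set 0) → MISS  vc=[]
1: 0x10 (blk 4, set 0) → MISS  vc=[14]
2: 0x12 (blk 4, set 0) → L1-HIT  vc=[14]
3: 0x11 (blk 4, set 0) → L1-HIT  vc=[14]
4: 0x20 (blk 8, set 0) → MISS  vc=[14, 4]
5: 0x20 (blk 8, set 0) → L1-HIT  vc=[14, 4]
6: 0x20 (blk 8, set 0) → L1-HIT  vc=[14, 4]
7: 0x21 (blk 8, set 0) → L1-HIT  vc=[14, 4]
8: 0x10 (blk 4, set 0) → VC-HIT  vc=[14, 8]
9: 0x20 (blk 8, set 0) → VC-HIT  vc=[14, 4]
10: 0x22 (blk 8, set 0) → L1-HIT  vc=[14, 4]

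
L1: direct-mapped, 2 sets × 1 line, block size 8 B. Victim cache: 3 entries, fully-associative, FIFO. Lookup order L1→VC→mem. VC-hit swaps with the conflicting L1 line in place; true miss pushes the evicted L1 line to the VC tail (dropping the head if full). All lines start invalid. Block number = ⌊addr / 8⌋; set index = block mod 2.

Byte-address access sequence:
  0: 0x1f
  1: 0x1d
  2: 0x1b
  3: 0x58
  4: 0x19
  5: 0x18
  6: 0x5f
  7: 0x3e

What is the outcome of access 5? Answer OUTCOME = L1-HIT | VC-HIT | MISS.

  [0] addr=0x1f blk=3 s=1: MISS | VC []
  [1] addr=0x1d blk=3 s=1: L1-HIT | VC []
  [2] addr=0x1b blk=3 s=1: L1-HIT | VC []
  [3] addr=0x58 blk=11 s=1: MISS | VC [3]
  [4] addr=0x19 blk=3 s=1: VC-HIT | VC [11]
  [5] addr=0x18 blk=3 s=1: L1-HIT | VC [11]
  [6] addr=0x5f blk=11 s=1: VC-HIT | VC [3]
  [7] addr=0x3e blk=7 s=1: MISS | VC [3, 11]

OUTCOME = L1-HIT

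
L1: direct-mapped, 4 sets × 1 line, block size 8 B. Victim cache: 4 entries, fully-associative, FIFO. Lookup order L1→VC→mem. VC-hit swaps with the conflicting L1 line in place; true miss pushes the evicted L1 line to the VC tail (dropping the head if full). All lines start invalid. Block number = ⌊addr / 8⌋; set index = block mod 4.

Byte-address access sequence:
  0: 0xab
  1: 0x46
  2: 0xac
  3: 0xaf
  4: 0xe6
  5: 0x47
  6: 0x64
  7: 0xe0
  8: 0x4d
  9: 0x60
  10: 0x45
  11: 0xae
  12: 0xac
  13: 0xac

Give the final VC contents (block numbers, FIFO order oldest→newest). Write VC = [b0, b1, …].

VC = [28, 12, 9]

  [0] addr=0xab blk=21 s=1: MISS | VC []
  [1] addr=0x46 blk=8 s=0: MISS | VC []
  [2] addr=0xac blk=21 s=1: L1-HIT | VC []
  [3] addr=0xaf blk=21 s=1: L1-HIT | VC []
  [4] addr=0xe6 blk=28 s=0: MISS | VC [8]
  [5] addr=0x47 blk=8 s=0: VC-HIT | VC [28]
  [6] addr=0x64 blk=12 s=0: MISS | VC [28, 8]
  [7] addr=0xe0 blk=28 s=0: VC-HIT | VC [12, 8]
  [8] addr=0x4d blk=9 s=1: MISS | VC [12, 8, 21]
  [9] addr=0x60 blk=12 s=0: VC-HIT | VC [28, 8, 21]
  [10] addr=0x45 blk=8 s=0: VC-HIT | VC [28, 12, 21]
  [11] addr=0xae blk=21 s=1: VC-HIT | VC [28, 12, 9]
  [12] addr=0xac blk=21 s=1: L1-HIT | VC [28, 12, 9]
  [13] addr=0xac blk=21 s=1: L1-HIT | VC [28, 12, 9]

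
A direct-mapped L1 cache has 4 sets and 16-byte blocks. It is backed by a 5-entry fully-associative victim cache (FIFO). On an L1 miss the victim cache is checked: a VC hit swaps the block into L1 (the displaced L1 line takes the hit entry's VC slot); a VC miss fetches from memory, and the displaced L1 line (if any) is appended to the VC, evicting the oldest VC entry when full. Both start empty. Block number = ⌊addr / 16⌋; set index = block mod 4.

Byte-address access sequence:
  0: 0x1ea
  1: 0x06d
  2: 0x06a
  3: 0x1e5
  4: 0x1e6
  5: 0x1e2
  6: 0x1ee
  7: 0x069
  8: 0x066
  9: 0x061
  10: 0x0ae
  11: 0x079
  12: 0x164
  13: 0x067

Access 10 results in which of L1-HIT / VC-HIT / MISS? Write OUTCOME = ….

  [0] addr=0x1ea blk=30 s=2: MISS | VC []
  [1] addr=0x6d blk=6 s=2: MISS | VC [30]
  [2] addr=0x6a blk=6 s=2: L1-HIT | VC [30]
  [3] addr=0x1e5 blk=30 s=2: VC-HIT | VC [6]
  [4] addr=0x1e6 blk=30 s=2: L1-HIT | VC [6]
  [5] addr=0x1e2 blk=30 s=2: L1-HIT | VC [6]
  [6] addr=0x1ee blk=30 s=2: L1-HIT | VC [6]
  [7] addr=0x69 blk=6 s=2: VC-HIT | VC [30]
  [8] addr=0x66 blk=6 s=2: L1-HIT | VC [30]
  [9] addr=0x61 blk=6 s=2: L1-HIT | VC [30]
  [10] addr=0xae blk=10 s=2: MISS | VC [30, 6]
  [11] addr=0x79 blk=7 s=3: MISS | VC [30, 6]
  [12] addr=0x164 blk=22 s=2: MISS | VC [30, 6, 10]
  [13] addr=0x67 blk=6 s=2: VC-HIT | VC [30, 22, 10]

OUTCOME = MISS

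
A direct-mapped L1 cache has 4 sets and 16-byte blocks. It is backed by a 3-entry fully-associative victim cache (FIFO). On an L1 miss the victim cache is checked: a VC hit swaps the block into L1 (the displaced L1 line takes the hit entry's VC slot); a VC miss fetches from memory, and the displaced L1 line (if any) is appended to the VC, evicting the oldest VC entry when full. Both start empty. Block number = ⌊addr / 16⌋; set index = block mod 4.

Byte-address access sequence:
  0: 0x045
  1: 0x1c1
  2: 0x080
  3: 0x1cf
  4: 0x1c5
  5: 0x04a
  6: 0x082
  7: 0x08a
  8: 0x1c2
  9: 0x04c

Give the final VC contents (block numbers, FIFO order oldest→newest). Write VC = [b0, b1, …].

VC = [8, 28]

0: 0x45 (blk 4, set 0) → MISS  vc=[]
1: 0x1c1 (blk 28, set 0) → MISS  vc=[4]
2: 0x80 (blk 8, set 0) → MISS  vc=[4, 28]
3: 0x1cf (blk 28, set 0) → VC-HIT  vc=[4, 8]
4: 0x1c5 (blk 28, set 0) → L1-HIT  vc=[4, 8]
5: 0x4a (blk 4, set 0) → VC-HIT  vc=[28, 8]
6: 0x82 (blk 8, set 0) → VC-HIT  vc=[28, 4]
7: 0x8a (blk 8, set 0) → L1-HIT  vc=[28, 4]
8: 0x1c2 (blk 28, set 0) → VC-HIT  vc=[8, 4]
9: 0x4c (blk 4, set 0) → VC-HIT  vc=[8, 28]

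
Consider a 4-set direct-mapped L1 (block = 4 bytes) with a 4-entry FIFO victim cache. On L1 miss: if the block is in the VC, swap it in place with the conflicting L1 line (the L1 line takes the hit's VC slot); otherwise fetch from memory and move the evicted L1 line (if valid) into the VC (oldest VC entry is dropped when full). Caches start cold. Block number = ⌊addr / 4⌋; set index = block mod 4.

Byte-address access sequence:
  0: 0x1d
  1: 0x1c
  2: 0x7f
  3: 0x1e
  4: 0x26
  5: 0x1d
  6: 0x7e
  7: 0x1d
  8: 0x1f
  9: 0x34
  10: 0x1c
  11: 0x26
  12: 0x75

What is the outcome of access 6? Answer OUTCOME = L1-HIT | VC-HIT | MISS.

0: 0x1d (blk 7, set 3) → MISS  vc=[]
1: 0x1c (blk 7, set 3) → L1-HIT  vc=[]
2: 0x7f (blk 31, set 3) → MISS  vc=[7]
3: 0x1e (blk 7, set 3) → VC-HIT  vc=[31]
4: 0x26 (blk 9, set 1) → MISS  vc=[31]
5: 0x1d (blk 7, set 3) → L1-HIT  vc=[31]
6: 0x7e (blk 31, set 3) → VC-HIT  vc=[7]
7: 0x1d (blk 7, set 3) → VC-HIT  vc=[31]
8: 0x1f (blk 7, set 3) → L1-HIT  vc=[31]
9: 0x34 (blk 13, set 1) → MISS  vc=[31, 9]
10: 0x1c (blk 7, set 3) → L1-HIT  vc=[31, 9]
11: 0x26 (blk 9, set 1) → VC-HIT  vc=[31, 13]
12: 0x75 (blk 29, set 1) → MISS  vc=[31, 13, 9]

OUTCOME = VC-HIT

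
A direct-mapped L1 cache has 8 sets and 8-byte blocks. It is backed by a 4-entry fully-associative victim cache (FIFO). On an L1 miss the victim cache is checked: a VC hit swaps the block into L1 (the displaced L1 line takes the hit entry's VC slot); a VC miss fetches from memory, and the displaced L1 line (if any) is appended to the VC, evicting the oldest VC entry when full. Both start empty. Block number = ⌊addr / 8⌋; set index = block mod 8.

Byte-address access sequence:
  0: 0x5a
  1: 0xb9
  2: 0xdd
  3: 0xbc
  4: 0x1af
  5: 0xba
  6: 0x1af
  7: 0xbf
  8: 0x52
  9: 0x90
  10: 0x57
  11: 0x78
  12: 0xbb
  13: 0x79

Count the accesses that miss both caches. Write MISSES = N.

MISSES = 7

0: 0x5a (blk 11, set 3) → MISS  vc=[]
1: 0xb9 (blk 23, set 7) → MISS  vc=[]
2: 0xdd (blk 27, set 3) → MISS  vc=[11]
3: 0xbc (blk 23, set 7) → L1-HIT  vc=[11]
4: 0x1af (blk 53, set 5) → MISS  vc=[11]
5: 0xba (blk 23, set 7) → L1-HIT  vc=[11]
6: 0x1af (blk 53, set 5) → L1-HIT  vc=[11]
7: 0xbf (blk 23, set 7) → L1-HIT  vc=[11]
8: 0x52 (blk 10, set 2) → MISS  vc=[11]
9: 0x90 (blk 18, set 2) → MISS  vc=[11, 10]
10: 0x57 (blk 10, set 2) → VC-HIT  vc=[11, 18]
11: 0x78 (blk 15, set 7) → MISS  vc=[11, 18, 23]
12: 0xbb (blk 23, set 7) → VC-HIT  vc=[11, 18, 15]
13: 0x79 (blk 15, set 7) → VC-HIT  vc=[11, 18, 23]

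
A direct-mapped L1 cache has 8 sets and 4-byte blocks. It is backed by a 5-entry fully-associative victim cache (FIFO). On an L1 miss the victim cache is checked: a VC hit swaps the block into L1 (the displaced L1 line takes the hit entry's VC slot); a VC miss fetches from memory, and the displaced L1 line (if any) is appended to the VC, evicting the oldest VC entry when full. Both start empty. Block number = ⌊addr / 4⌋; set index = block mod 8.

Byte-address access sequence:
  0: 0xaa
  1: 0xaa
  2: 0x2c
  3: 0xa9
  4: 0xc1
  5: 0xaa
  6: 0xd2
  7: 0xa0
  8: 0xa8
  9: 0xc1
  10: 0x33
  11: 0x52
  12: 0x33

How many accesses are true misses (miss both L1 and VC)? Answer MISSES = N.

0: 0xaa (blk 42, set 2) → MISS  vc=[]
1: 0xaa (blk 42, set 2) → L1-HIT  vc=[]
2: 0x2c (blk 11, set 3) → MISS  vc=[]
3: 0xa9 (blk 42, set 2) → L1-HIT  vc=[]
4: 0xc1 (blk 48, set 0) → MISS  vc=[]
5: 0xaa (blk 42, set 2) → L1-HIT  vc=[]
6: 0xd2 (blk 52, set 4) → MISS  vc=[]
7: 0xa0 (blk 40, set 0) → MISS  vc=[48]
8: 0xa8 (blk 42, set 2) → L1-HIT  vc=[48]
9: 0xc1 (blk 48, set 0) → VC-HIT  vc=[40]
10: 0x33 (blk 12, set 4) → MISS  vc=[40, 52]
11: 0x52 (blk 20, set 4) → MISS  vc=[40, 52, 12]
12: 0x33 (blk 12, set 4) → VC-HIT  vc=[40, 52, 20]

MISSES = 7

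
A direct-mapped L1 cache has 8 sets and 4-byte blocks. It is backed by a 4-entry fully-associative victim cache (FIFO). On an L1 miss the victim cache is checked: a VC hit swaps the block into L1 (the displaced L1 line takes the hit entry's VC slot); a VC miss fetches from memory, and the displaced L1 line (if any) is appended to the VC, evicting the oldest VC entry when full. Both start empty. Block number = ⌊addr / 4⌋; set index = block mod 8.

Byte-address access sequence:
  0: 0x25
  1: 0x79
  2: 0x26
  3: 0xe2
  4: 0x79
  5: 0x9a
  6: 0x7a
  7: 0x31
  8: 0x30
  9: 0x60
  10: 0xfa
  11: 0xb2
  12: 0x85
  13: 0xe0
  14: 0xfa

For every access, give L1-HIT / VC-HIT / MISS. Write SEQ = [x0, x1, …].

SEQ = [MISS, MISS, L1-HIT, MISS, L1-HIT, MISS, VC-HIT, MISS, L1-HIT, MISS, MISS, MISS, MISS, VC-HIT, L1-HIT]

  [0] addr=0x25 blk=9 s=1: MISS | VC []
  [1] addr=0x79 blk=30 s=6: MISS | VC []
  [2] addr=0x26 blk=9 s=1: L1-HIT | VC []
  [3] addr=0xe2 blk=56 s=0: MISS | VC []
  [4] addr=0x79 blk=30 s=6: L1-HIT | VC []
  [5] addr=0x9a blk=38 s=6: MISS | VC [30]
  [6] addr=0x7a blk=30 s=6: VC-HIT | VC [38]
  [7] addr=0x31 blk=12 s=4: MISS | VC [38]
  [8] addr=0x30 blk=12 s=4: L1-HIT | VC [38]
  [9] addr=0x60 blk=24 s=0: MISS | VC [38, 56]
  [10] addr=0xfa blk=62 s=6: MISS | VC [38, 56, 30]
  [11] addr=0xb2 blk=44 s=4: MISS | VC [38, 56, 30, 12]
  [12] addr=0x85 blk=33 s=1: MISS | VC [56, 30, 12, 9]
  [13] addr=0xe0 blk=56 s=0: VC-HIT | VC [24, 30, 12, 9]
  [14] addr=0xfa blk=62 s=6: L1-HIT | VC [24, 30, 12, 9]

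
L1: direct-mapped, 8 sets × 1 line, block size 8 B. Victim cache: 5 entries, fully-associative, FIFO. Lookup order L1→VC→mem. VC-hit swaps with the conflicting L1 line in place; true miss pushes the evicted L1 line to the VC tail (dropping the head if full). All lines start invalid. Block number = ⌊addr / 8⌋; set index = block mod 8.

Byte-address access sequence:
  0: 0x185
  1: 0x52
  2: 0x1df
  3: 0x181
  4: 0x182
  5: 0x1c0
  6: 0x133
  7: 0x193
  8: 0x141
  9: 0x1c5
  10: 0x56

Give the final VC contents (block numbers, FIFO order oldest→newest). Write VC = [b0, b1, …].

0: 0x185 (blk 48, set 0) → MISS  vc=[]
1: 0x52 (blk 10, set 2) → MISS  vc=[]
2: 0x1df (blk 59, set 3) → MISS  vc=[]
3: 0x181 (blk 48, set 0) → L1-HIT  vc=[]
4: 0x182 (blk 48, set 0) → L1-HIT  vc=[]
5: 0x1c0 (blk 56, set 0) → MISS  vc=[48]
6: 0x133 (blk 38, set 6) → MISS  vc=[48]
7: 0x193 (blk 50, set 2) → MISS  vc=[48, 10]
8: 0x141 (blk 40, set 0) → MISS  vc=[48, 10, 56]
9: 0x1c5 (blk 56, set 0) → VC-HIT  vc=[48, 10, 40]
10: 0x56 (blk 10, set 2) → VC-HIT  vc=[48, 50, 40]

VC = [48, 50, 40]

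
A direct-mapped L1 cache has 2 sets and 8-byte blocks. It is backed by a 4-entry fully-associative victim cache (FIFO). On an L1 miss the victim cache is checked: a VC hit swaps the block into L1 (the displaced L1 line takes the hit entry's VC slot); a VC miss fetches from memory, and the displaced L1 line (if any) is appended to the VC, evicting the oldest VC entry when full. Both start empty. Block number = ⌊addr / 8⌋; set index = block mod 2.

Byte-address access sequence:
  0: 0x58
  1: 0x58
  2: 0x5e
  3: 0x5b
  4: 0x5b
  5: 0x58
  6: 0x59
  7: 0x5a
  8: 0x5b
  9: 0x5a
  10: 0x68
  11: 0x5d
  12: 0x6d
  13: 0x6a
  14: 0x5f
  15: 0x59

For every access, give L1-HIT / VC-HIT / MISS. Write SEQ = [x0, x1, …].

  [0] addr=0x58 blk=11 s=1: MISS | VC []
  [1] addr=0x58 blk=11 s=1: L1-HIT | VC []
  [2] addr=0x5e blk=11 s=1: L1-HIT | VC []
  [3] addr=0x5b blk=11 s=1: L1-HIT | VC []
  [4] addr=0x5b blk=11 s=1: L1-HIT | VC []
  [5] addr=0x58 blk=11 s=1: L1-HIT | VC []
  [6] addr=0x59 blk=11 s=1: L1-HIT | VC []
  [7] addr=0x5a blk=11 s=1: L1-HIT | VC []
  [8] addr=0x5b blk=11 s=1: L1-HIT | VC []
  [9] addr=0x5a blk=11 s=1: L1-HIT | VC []
  [10] addr=0x68 blk=13 s=1: MISS | VC [11]
  [11] addr=0x5d blk=11 s=1: VC-HIT | VC [13]
  [12] addr=0x6d blk=13 s=1: VC-HIT | VC [11]
  [13] addr=0x6a blk=13 s=1: L1-HIT | VC [11]
  [14] addr=0x5f blk=11 s=1: VC-HIT | VC [13]
  [15] addr=0x59 blk=11 s=1: L1-HIT | VC [13]

SEQ = [MISS, L1-HIT, L1-HIT, L1-HIT, L1-HIT, L1-HIT, L1-HIT, L1-HIT, L1-HIT, L1-HIT, MISS, VC-HIT, VC-HIT, L1-HIT, VC-HIT, L1-HIT]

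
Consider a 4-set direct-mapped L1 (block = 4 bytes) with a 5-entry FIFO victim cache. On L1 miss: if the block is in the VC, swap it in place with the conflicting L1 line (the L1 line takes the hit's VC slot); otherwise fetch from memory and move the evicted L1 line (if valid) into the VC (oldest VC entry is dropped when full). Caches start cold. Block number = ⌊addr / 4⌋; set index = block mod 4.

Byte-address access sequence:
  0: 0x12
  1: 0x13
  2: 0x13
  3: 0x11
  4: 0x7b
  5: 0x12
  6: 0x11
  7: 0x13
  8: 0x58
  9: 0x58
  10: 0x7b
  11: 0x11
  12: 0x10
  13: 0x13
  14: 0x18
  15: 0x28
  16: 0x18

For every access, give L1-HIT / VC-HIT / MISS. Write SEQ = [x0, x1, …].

0: 0x12 (blk 4, set 0) → MISS  vc=[]
1: 0x13 (blk 4, set 0) → L1-HIT  vc=[]
2: 0x13 (blk 4, set 0) → L1-HIT  vc=[]
3: 0x11 (blk 4, set 0) → L1-HIT  vc=[]
4: 0x7b (blk 30, set 2) → MISS  vc=[]
5: 0x12 (blk 4, set 0) → L1-HIT  vc=[]
6: 0x11 (blk 4, set 0) → L1-HIT  vc=[]
7: 0x13 (blk 4, set 0) → L1-HIT  vc=[]
8: 0x58 (blk 22, set 2) → MISS  vc=[30]
9: 0x58 (blk 22, set 2) → L1-HIT  vc=[30]
10: 0x7b (blk 30, set 2) → VC-HIT  vc=[22]
11: 0x11 (blk 4, set 0) → L1-HIT  vc=[22]
12: 0x10 (blk 4, set 0) → L1-HIT  vc=[22]
13: 0x13 (blk 4, set 0) → L1-HIT  vc=[22]
14: 0x18 (blk 6, set 2) → MISS  vc=[22, 30]
15: 0x28 (blk 10, set 2) → MISS  vc=[22, 30, 6]
16: 0x18 (blk 6, set 2) → VC-HIT  vc=[22, 30, 10]

SEQ = [MISS, L1-HIT, L1-HIT, L1-HIT, MISS, L1-HIT, L1-HIT, L1-HIT, MISS, L1-HIT, VC-HIT, L1-HIT, L1-HIT, L1-HIT, MISS, MISS, VC-HIT]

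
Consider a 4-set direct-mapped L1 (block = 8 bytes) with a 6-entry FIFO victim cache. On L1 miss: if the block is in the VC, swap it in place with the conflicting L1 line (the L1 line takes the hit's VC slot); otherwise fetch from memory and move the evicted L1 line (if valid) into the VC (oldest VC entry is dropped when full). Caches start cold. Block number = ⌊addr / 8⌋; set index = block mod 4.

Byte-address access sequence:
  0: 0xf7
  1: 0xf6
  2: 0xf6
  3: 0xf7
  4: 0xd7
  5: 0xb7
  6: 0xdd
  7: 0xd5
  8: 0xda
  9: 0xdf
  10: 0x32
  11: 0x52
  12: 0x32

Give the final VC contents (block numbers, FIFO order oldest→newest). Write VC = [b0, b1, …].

VC = [30, 22, 26, 10]

#0 0xf7→b30/s2 MISS; vc=[]
#1 0xf6→b30/s2 L1-HIT; vc=[]
#2 0xf6→b30/s2 L1-HIT; vc=[]
#3 0xf7→b30/s2 L1-HIT; vc=[]
#4 0xd7→b26/s2 MISS; vc=[30]
#5 0xb7→b22/s2 MISS; vc=[30,26]
#6 0xdd→b27/s3 MISS; vc=[30,26]
#7 0xd5→b26/s2 VC-HIT; vc=[30,22]
#8 0xda→b27/s3 L1-HIT; vc=[30,22]
#9 0xdf→b27/s3 L1-HIT; vc=[30,22]
#10 0x32→b6/s2 MISS; vc=[30,22,26]
#11 0x52→b10/s2 MISS; vc=[30,22,26,6]
#12 0x32→b6/s2 VC-HIT; vc=[30,22,26,10]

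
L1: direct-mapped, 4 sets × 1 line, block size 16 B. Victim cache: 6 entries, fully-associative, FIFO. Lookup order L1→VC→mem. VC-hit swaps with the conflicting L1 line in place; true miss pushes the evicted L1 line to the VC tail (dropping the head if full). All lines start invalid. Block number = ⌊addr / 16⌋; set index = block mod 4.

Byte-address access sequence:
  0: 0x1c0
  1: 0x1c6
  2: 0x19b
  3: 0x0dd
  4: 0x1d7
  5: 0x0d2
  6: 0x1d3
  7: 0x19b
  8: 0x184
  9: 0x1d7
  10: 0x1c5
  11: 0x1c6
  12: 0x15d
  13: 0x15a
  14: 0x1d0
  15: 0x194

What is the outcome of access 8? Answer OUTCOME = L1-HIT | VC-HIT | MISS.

OUTCOME = MISS

  [0] addr=0x1c0 blk=28 s=0: MISS | VC []
  [1] addr=0x1c6 blk=28 s=0: L1-HIT | VC []
  [2] addr=0x19b blk=25 s=1: MISS | VC []
  [3] addr=0xdd blk=13 s=1: MISS | VC [25]
  [4] addr=0x1d7 blk=29 s=1: MISS | VC [25, 13]
  [5] addr=0xd2 blk=13 s=1: VC-HIT | VC [25, 29]
  [6] addr=0x1d3 blk=29 s=1: VC-HIT | VC [25, 13]
  [7] addr=0x19b blk=25 s=1: VC-HIT | VC [29, 13]
  [8] addr=0x184 blk=24 s=0: MISS | VC [29, 13, 28]
  [9] addr=0x1d7 blk=29 s=1: VC-HIT | VC [25, 13, 28]
  [10] addr=0x1c5 blk=28 s=0: VC-HIT | VC [25, 13, 24]
  [11] addr=0x1c6 blk=28 s=0: L1-HIT | VC [25, 13, 24]
  [12] addr=0x15d blk=21 s=1: MISS | VC [25, 13, 24, 29]
  [13] addr=0x15a blk=21 s=1: L1-HIT | VC [25, 13, 24, 29]
  [14] addr=0x1d0 blk=29 s=1: VC-HIT | VC [25, 13, 24, 21]
  [15] addr=0x194 blk=25 s=1: VC-HIT | VC [29, 13, 24, 21]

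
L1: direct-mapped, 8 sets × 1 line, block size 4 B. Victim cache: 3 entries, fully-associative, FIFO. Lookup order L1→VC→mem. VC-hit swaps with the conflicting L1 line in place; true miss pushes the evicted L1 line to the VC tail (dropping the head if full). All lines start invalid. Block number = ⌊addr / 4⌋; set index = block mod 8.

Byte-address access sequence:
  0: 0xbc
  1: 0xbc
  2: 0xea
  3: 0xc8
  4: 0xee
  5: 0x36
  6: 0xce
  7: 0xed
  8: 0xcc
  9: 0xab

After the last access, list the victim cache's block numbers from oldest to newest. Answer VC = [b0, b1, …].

#0 0xbc→b47/s7 MISS; vc=[]
#1 0xbc→b47/s7 L1-HIT; vc=[]
#2 0xea→b58/s2 MISS; vc=[]
#3 0xc8→b50/s2 MISS; vc=[58]
#4 0xee→b59/s3 MISS; vc=[58]
#5 0x36→b13/s5 MISS; vc=[58]
#6 0xce→b51/s3 MISS; vc=[58,59]
#7 0xed→b59/s3 VC-HIT; vc=[58,51]
#8 0xcc→b51/s3 VC-HIT; vc=[58,59]
#9 0xab→b42/s2 MISS; vc=[58,59,50]

VC = [58, 59, 50]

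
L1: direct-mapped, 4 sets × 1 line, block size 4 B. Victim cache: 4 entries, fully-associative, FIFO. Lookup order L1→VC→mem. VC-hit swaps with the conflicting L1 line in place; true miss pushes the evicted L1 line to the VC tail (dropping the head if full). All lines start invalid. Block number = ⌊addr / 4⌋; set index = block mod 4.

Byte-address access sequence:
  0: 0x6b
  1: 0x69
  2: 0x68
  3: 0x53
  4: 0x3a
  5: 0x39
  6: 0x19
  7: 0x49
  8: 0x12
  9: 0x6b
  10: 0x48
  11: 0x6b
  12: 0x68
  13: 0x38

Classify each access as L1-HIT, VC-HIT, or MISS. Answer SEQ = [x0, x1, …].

#0 0x6b→b26/s2 MISS; vc=[]
#1 0x69→b26/s2 L1-HIT; vc=[]
#2 0x68→b26/s2 L1-HIT; vc=[]
#3 0x53→b20/s0 MISS; vc=[]
#4 0x3a→b14/s2 MISS; vc=[26]
#5 0x39→b14/s2 L1-HIT; vc=[26]
#6 0x19→b6/s2 MISS; vc=[26,14]
#7 0x49→b18/s2 MISS; vc=[26,14,6]
#8 0x12→b4/s0 MISS; vc=[26,14,6,20]
#9 0x6b→b26/s2 VC-HIT; vc=[18,14,6,20]
#10 0x48→b18/s2 VC-HIT; vc=[26,14,6,20]
#11 0x6b→b26/s2 VC-HIT; vc=[18,14,6,20]
#12 0x68→b26/s2 L1-HIT; vc=[18,14,6,20]
#13 0x38→b14/s2 VC-HIT; vc=[18,26,6,20]

SEQ = [MISS, L1-HIT, L1-HIT, MISS, MISS, L1-HIT, MISS, MISS, MISS, VC-HIT, VC-HIT, VC-HIT, L1-HIT, VC-HIT]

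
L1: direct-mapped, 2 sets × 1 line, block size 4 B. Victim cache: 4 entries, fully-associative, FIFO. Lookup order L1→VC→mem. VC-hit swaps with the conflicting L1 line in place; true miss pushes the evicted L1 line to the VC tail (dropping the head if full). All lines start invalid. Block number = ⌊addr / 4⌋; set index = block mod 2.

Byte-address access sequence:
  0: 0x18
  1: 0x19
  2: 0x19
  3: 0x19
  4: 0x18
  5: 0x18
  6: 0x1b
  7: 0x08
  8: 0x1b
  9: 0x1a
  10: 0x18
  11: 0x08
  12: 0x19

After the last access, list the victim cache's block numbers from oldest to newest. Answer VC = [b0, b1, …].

VC = [2]

#0 0x18→b6/s0 MISS; vc=[]
#1 0x19→b6/s0 L1-HIT; vc=[]
#2 0x19→b6/s0 L1-HIT; vc=[]
#3 0x19→b6/s0 L1-HIT; vc=[]
#4 0x18→b6/s0 L1-HIT; vc=[]
#5 0x18→b6/s0 L1-HIT; vc=[]
#6 0x1b→b6/s0 L1-HIT; vc=[]
#7 0x8→b2/s0 MISS; vc=[6]
#8 0x1b→b6/s0 VC-HIT; vc=[2]
#9 0x1a→b6/s0 L1-HIT; vc=[2]
#10 0x18→b6/s0 L1-HIT; vc=[2]
#11 0x8→b2/s0 VC-HIT; vc=[6]
#12 0x19→b6/s0 VC-HIT; vc=[2]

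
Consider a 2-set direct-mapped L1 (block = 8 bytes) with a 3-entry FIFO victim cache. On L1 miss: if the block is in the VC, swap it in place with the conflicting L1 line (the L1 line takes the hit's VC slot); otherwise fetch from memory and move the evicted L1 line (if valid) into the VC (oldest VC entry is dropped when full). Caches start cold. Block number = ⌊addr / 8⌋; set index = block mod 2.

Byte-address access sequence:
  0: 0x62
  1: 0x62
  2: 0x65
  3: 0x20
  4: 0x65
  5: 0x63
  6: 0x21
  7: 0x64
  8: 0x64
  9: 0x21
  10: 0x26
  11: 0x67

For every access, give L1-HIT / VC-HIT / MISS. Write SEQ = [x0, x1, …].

SEQ = [MISS, L1-HIT, L1-HIT, MISS, VC-HIT, L1-HIT, VC-HIT, VC-HIT, L1-HIT, VC-HIT, L1-HIT, VC-HIT]

#0 0x62→b12/s0 MISS; vc=[]
#1 0x62→b12/s0 L1-HIT; vc=[]
#2 0x65→b12/s0 L1-HIT; vc=[]
#3 0x20→b4/s0 MISS; vc=[12]
#4 0x65→b12/s0 VC-HIT; vc=[4]
#5 0x63→b12/s0 L1-HIT; vc=[4]
#6 0x21→b4/s0 VC-HIT; vc=[12]
#7 0x64→b12/s0 VC-HIT; vc=[4]
#8 0x64→b12/s0 L1-HIT; vc=[4]
#9 0x21→b4/s0 VC-HIT; vc=[12]
#10 0x26→b4/s0 L1-HIT; vc=[12]
#11 0x67→b12/s0 VC-HIT; vc=[4]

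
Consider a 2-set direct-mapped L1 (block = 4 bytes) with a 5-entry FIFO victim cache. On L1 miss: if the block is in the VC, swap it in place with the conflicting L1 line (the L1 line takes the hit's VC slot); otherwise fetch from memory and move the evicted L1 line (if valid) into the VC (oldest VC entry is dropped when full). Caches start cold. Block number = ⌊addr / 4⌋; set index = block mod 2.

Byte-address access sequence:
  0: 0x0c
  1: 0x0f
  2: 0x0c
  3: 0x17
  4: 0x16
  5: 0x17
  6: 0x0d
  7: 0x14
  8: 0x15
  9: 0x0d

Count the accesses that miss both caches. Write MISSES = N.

  [0] addr=0xc blk=3 s=1: MISS | VC []
  [1] addr=0xf blk=3 s=1: L1-HIT | VC []
  [2] addr=0xc blk=3 s=1: L1-HIT | VC []
  [3] addr=0x17 blk=5 s=1: MISS | VC [3]
  [4] addr=0x16 blk=5 s=1: L1-HIT | VC [3]
  [5] addr=0x17 blk=5 s=1: L1-HIT | VC [3]
  [6] addr=0xd blk=3 s=1: VC-HIT | VC [5]
  [7] addr=0x14 blk=5 s=1: VC-HIT | VC [3]
  [8] addr=0x15 blk=5 s=1: L1-HIT | VC [3]
  [9] addr=0xd blk=3 s=1: VC-HIT | VC [5]

MISSES = 2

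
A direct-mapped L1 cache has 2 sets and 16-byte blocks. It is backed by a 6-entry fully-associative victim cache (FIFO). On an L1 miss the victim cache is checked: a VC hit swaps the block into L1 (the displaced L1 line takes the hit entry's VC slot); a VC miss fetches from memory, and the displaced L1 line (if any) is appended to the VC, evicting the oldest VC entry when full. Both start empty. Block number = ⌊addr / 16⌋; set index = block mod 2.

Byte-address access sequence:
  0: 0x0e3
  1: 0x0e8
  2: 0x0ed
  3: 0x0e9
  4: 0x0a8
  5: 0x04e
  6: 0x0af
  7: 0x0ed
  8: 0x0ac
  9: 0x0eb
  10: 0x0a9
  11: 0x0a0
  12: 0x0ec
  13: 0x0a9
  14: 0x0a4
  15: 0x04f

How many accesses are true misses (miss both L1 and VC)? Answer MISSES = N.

MISSES = 3

0: 0xe3 (blk 14, set 0) → MISS  vc=[]
1: 0xe8 (blk 14, set 0) → L1-HIT  vc=[]
2: 0xed (blk 14, set 0) → L1-HIT  vc=[]
3: 0xe9 (blk 14, set 0) → L1-HIT  vc=[]
4: 0xa8 (blk 10, set 0) → MISS  vc=[14]
5: 0x4e (blk 4, set 0) → MISS  vc=[14, 10]
6: 0xaf (blk 10, set 0) → VC-HIT  vc=[14, 4]
7: 0xed (blk 14, set 0) → VC-HIT  vc=[10, 4]
8: 0xac (blk 10, set 0) → VC-HIT  vc=[14, 4]
9: 0xeb (blk 14, set 0) → VC-HIT  vc=[10, 4]
10: 0xa9 (blk 10, set 0) → VC-HIT  vc=[14, 4]
11: 0xa0 (blk 10, set 0) → L1-HIT  vc=[14, 4]
12: 0xec (blk 14, set 0) → VC-HIT  vc=[10, 4]
13: 0xa9 (blk 10, set 0) → VC-HIT  vc=[14, 4]
14: 0xa4 (blk 10, set 0) → L1-HIT  vc=[14, 4]
15: 0x4f (blk 4, set 0) → VC-HIT  vc=[14, 10]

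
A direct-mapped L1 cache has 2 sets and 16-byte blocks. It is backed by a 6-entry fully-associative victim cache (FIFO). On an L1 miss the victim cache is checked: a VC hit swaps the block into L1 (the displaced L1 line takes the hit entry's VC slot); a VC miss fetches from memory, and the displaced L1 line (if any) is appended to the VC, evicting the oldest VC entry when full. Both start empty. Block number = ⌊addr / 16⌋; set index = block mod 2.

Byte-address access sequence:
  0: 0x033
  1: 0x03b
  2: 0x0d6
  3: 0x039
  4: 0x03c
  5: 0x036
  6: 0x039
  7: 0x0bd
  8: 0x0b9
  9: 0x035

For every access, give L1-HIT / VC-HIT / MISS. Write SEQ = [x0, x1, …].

SEQ = [MISS, L1-HIT, MISS, VC-HIT, L1-HIT, L1-HIT, L1-HIT, MISS, L1-HIT, VC-HIT]

  [0] addr=0x33 blk=3 s=1: MISS | VC []
  [1] addr=0x3b blk=3 s=1: L1-HIT | VC []
  [2] addr=0xd6 blk=13 s=1: MISS | VC [3]
  [3] addr=0x39 blk=3 s=1: VC-HIT | VC [13]
  [4] addr=0x3c blk=3 s=1: L1-HIT | VC [13]
  [5] addr=0x36 blk=3 s=1: L1-HIT | VC [13]
  [6] addr=0x39 blk=3 s=1: L1-HIT | VC [13]
  [7] addr=0xbd blk=11 s=1: MISS | VC [13, 3]
  [8] addr=0xb9 blk=11 s=1: L1-HIT | VC [13, 3]
  [9] addr=0x35 blk=3 s=1: VC-HIT | VC [13, 11]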